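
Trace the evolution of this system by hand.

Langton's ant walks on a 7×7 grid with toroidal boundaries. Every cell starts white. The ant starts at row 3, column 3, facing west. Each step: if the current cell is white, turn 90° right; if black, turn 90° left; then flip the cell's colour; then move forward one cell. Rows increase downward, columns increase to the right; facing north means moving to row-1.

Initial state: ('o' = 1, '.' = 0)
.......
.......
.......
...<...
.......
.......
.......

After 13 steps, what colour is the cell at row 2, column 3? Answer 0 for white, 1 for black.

k=0  .......
.......
.......
...<...
.......
.......
.......
k=1  .......
.......
...^...
...o...
.......
.......
.......
k=2  .......
.......
...o>..
...o...
.......
.......
.......
k=3  .......
.......
...oo..
...ov..
.......
.......
.......
k=4  .......
.......
...oo..
...<o..
.......
.......
.......
k=5  .......
.......
...oo..
....o..
...v...
.......
.......
k=6  .......
.......
...oo..
....o..
..<o...
.......
.......
k=7  .......
.......
...oo..
..^.o..
..oo...
.......
.......
k=8  .......
.......
...oo..
..o>o..
..oo...
.......
.......
k=9  .......
.......
...oo..
..ooo..
..ov...
.......
.......
k=10  .......
.......
...oo..
..ooo..
..o.>..
.......
.......
k=11  .......
.......
...oo..
..ooo..
..o.o..
....v..
.......
k=12  .......
.......
...oo..
..ooo..
..o.o..
...<o..
.......
k=13  .......
.......
...oo..
..ooo..
..o^o..
...oo..
.......

1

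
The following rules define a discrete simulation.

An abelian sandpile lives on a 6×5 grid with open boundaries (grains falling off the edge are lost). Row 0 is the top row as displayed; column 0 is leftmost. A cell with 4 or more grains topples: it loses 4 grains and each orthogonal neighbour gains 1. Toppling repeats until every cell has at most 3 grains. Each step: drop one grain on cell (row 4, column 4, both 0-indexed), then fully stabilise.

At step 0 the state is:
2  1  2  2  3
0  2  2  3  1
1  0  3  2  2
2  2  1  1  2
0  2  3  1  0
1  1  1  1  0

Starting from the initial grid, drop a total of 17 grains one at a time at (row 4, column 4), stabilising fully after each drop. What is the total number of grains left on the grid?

53

gen 0: 2  1  2  2  3
0  2  2  3  1
1  0  3  2  2
2  2  1  1  2
0  2  3  1  0
1  1  1  1  0
gen 1: 2  1  2  2  3
0  2  2  3  1
1  0  3  2  2
2  2  1  1  2
0  2  3  1  1
1  1  1  1  0
gen 2: 2  1  2  2  3
0  2  2  3  1
1  0  3  2  2
2  2  1  1  2
0  2  3  1  2
1  1  1  1  0
gen 3: 2  1  2  2  3
0  2  2  3  1
1  0  3  2  2
2  2  1  1  2
0  2  3  1  3
1  1  1  1  0
gen 4: 2  1  2  2  3
0  2  2  3  1
1  0  3  2  2
2  2  1  1  3
0  2  3  2  0
1  1  1  1  1
gen 5: 2  1  2  2  3
0  2  2  3  1
1  0  3  2  2
2  2  1  1  3
0  2  3  2  1
1  1  1  1  1
gen 6: 2  1  2  2  3
0  2  2  3  1
1  0  3  2  2
2  2  1  1  3
0  2  3  2  2
1  1  1  1  1
gen 7: 2  1  2  2  3
0  2  2  3  1
1  0  3  2  2
2  2  1  1  3
0  2  3  2  3
1  1  1  1  1
gen 8: 2  1  2  2  3
0  2  2  3  1
1  0  3  2  3
2  2  1  2  0
0  2  3  3  1
1  1  1  1  2
gen 9: 2  1  2  2  3
0  2  2  3  1
1  0  3  2  3
2  2  1  2  0
0  2  3  3  2
1  1  1  1  2
gen 10: 2  1  2  2  3
0  2  2  3  1
1  0  3  2  3
2  2  1  2  0
0  2  3  3  3
1  1  1  1  2
gen 11: 2  1  2  2  3
0  2  2  3  1
1  0  3  2  3
2  2  2  3  1
0  3  0  1  1
1  1  2  2  3
gen 12: 2  1  2  2  3
0  2  2  3  1
1  0  3  2  3
2  2  2  3  1
0  3  0  1  2
1  1  2  2  3
gen 13: 2  1  2  2  3
0  2  2  3  1
1  0  3  2  3
2  2  2  3  1
0  3  0  1  3
1  1  2  2  3
gen 14: 2  1  2  2  3
0  2  2  3  1
1  0  3  2  3
2  2  2  3  2
0  3  0  2  1
1  1  2  3  0
gen 15: 2  1  2  2  3
0  2  2  3  1
1  0  3  2  3
2  2  2  3  2
0  3  0  2  2
1  1  2  3  0
gen 16: 2  1  2  2  3
0  2  2  3  1
1  0  3  2  3
2  2  2  3  2
0  3  0  2  3
1  1  2  3  0
gen 17: 2  1  2  2  3
0  2  2  3  1
1  0  3  2  3
2  2  2  3  3
0  3  0  3  0
1  1  2  3  1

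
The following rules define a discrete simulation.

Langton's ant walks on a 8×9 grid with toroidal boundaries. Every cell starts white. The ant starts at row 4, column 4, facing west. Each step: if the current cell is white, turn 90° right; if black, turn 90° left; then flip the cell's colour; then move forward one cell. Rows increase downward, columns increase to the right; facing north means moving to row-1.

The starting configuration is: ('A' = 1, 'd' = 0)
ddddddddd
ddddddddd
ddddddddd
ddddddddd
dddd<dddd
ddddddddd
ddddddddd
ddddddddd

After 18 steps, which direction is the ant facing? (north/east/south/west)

east

gen 0: ddddddddd
ddddddddd
ddddddddd
ddddddddd
dddd<dddd
ddddddddd
ddddddddd
ddddddddd
gen 1: ddddddddd
ddddddddd
ddddddddd
dddd^dddd
ddddAdddd
ddddddddd
ddddddddd
ddddddddd
gen 2: ddddddddd
ddddddddd
ddddddddd
ddddA>ddd
ddddAdddd
ddddddddd
ddddddddd
ddddddddd
gen 3: ddddddddd
ddddddddd
ddddddddd
ddddAAddd
ddddAvddd
ddddddddd
ddddddddd
ddddddddd
gen 4: ddddddddd
ddddddddd
ddddddddd
ddddAAddd
dddd<Addd
ddddddddd
ddddddddd
ddddddddd
gen 5: ddddddddd
ddddddddd
ddddddddd
ddddAAddd
dddddAddd
ddddvdddd
ddddddddd
ddddddddd
gen 6: ddddddddd
ddddddddd
ddddddddd
ddddAAddd
dddddAddd
ddd<Adddd
ddddddddd
ddddddddd
gen 7: ddddddddd
ddddddddd
ddddddddd
ddddAAddd
ddd^dAddd
dddAAdddd
ddddddddd
ddddddddd
gen 8: ddddddddd
ddddddddd
ddddddddd
ddddAAddd
dddA>Addd
dddAAdddd
ddddddddd
ddddddddd
gen 9: ddddddddd
ddddddddd
ddddddddd
ddddAAddd
dddAAAddd
dddAvdddd
ddddddddd
ddddddddd
gen 10: ddddddddd
ddddddddd
ddddddddd
ddddAAddd
dddAAAddd
dddAd>ddd
ddddddddd
ddddddddd
gen 11: ddddddddd
ddddddddd
ddddddddd
ddddAAddd
dddAAAddd
dddAdAddd
dddddvddd
ddddddddd
gen 12: ddddddddd
ddddddddd
ddddddddd
ddddAAddd
dddAAAddd
dddAdAddd
dddd<Addd
ddddddddd
gen 13: ddddddddd
ddddddddd
ddddddddd
ddddAAddd
dddAAAddd
dddA^Addd
ddddAAddd
ddddddddd
gen 14: ddddddddd
ddddddddd
ddddddddd
ddddAAddd
dddAAAddd
dddAA>ddd
ddddAAddd
ddddddddd
gen 15: ddddddddd
ddddddddd
ddddddddd
ddddAAddd
dddAA^ddd
dddAAdddd
ddddAAddd
ddddddddd
gen 16: ddddddddd
ddddddddd
ddddddddd
ddddAAddd
dddA<dddd
dddAAdddd
ddddAAddd
ddddddddd
gen 17: ddddddddd
ddddddddd
ddddddddd
ddddAAddd
dddAddddd
dddAvdddd
ddddAAddd
ddddddddd
gen 18: ddddddddd
ddddddddd
ddddddddd
ddddAAddd
dddAddddd
dddAd>ddd
ddddAAddd
ddddddddd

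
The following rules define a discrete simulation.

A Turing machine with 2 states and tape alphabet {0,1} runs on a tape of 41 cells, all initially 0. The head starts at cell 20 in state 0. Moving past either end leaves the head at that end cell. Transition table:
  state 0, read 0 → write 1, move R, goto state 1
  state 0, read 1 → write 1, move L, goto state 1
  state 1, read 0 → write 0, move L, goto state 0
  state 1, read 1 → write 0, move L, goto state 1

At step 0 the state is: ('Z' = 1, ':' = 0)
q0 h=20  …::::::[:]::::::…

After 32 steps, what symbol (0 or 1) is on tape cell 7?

step 0: q0 h=20  …::::::[:]::::::…
step 1: q1 h=21  …:::::Z[:]::::::…
step 2: q0 h=20  …::::::[Z]::::::…
step 3: q1 h=19  …::::::[:]Z:::::…
step 4: q0 h=18  …::::::[:]:Z::::…
step 5: q1 h=19  …:::::Z[:]Z:::::…
step 6: q0 h=18  …::::::[Z]:Z::::…
step 7: q1 h=17  …::::::[:]Z:Z:::…
step 8: q0 h=16  …::::::[:]:Z:Z::…
step 9: q1 h=17  …:::::Z[:]Z:Z:::…
step 10: q0 h=16  …::::::[Z]:Z:Z::…
step 11: q1 h=15  …::::::[:]Z:Z:Z:…
step 12: q0 h=14  …::::::[:]:Z:Z:Z…
step 13: q1 h=15  …:::::Z[:]Z:Z:Z:…
step 14: q0 h=14  …::::::[Z]:Z:Z:Z…
step 15: q1 h=13  …::::::[:]Z:Z:Z:…
step 16: q0 h=12  …::::::[:]:Z:Z:Z…
step 17: q1 h=13  …:::::Z[:]Z:Z:Z:…
step 18: q0 h=12  …::::::[Z]:Z:Z:Z…
step 19: q1 h=11  …::::::[:]Z:Z:Z:…
step 20: q0 h=10  …::::::[:]:Z:Z:Z…
step 21: q1 h=11  …:::::Z[:]Z:Z:Z:…
step 22: q0 h=10  …::::::[Z]:Z:Z:Z…
step 23: q1 h= 9  …::::::[:]Z:Z:Z:…
step 24: q0 h= 8  …::::::[:]:Z:Z:Z…
step 25: q1 h= 9  …:::::Z[:]Z:Z:Z:…
step 26: q0 h= 8  …::::::[Z]:Z:Z:Z…
step 27: q1 h= 7  …::::::[:]Z:Z:Z:…
step 28: q0 h= 6  |::::::[:]:Z:Z:Z…
step 29: q1 h= 7  …:::::Z[:]Z:Z:Z:…
step 30: q0 h= 6  |::::::[Z]:Z:Z:Z…
step 31: q1 h= 5  |:::::[:]Z:Z:Z:…
step 32: q0 h= 4  |::::[:]:Z:Z:Z…

0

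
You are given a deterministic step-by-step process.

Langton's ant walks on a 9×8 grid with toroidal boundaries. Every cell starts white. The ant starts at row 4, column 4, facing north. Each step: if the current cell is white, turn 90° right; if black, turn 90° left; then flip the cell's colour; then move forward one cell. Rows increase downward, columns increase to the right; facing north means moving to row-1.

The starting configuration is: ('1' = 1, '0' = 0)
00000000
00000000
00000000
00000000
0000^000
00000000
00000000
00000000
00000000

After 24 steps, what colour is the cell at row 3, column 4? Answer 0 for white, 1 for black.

gen 0: 00000000
00000000
00000000
00000000
0000^000
00000000
00000000
00000000
00000000
gen 1: 00000000
00000000
00000000
00000000
00001>00
00000000
00000000
00000000
00000000
gen 2: 00000000
00000000
00000000
00000000
00001100
00000v00
00000000
00000000
00000000
gen 3: 00000000
00000000
00000000
00000000
00001100
0000<100
00000000
00000000
00000000
gen 4: 00000000
00000000
00000000
00000000
0000^100
00001100
00000000
00000000
00000000
gen 5: 00000000
00000000
00000000
00000000
000<0100
00001100
00000000
00000000
00000000
gen 6: 00000000
00000000
00000000
000^0000
00010100
00001100
00000000
00000000
00000000
gen 7: 00000000
00000000
00000000
0001>000
00010100
00001100
00000000
00000000
00000000
gen 8: 00000000
00000000
00000000
00011000
0001v100
00001100
00000000
00000000
00000000
gen 9: 00000000
00000000
00000000
00011000
000<1100
00001100
00000000
00000000
00000000
gen 10: 00000000
00000000
00000000
00011000
00001100
000v1100
00000000
00000000
00000000
gen 11: 00000000
00000000
00000000
00011000
00001100
00<11100
00000000
00000000
00000000
gen 12: 00000000
00000000
00000000
00011000
00^01100
00111100
00000000
00000000
00000000
gen 13: 00000000
00000000
00000000
00011000
001>1100
00111100
00000000
00000000
00000000
gen 14: 00000000
00000000
00000000
00011000
00111100
001v1100
00000000
00000000
00000000
gen 15: 00000000
00000000
00000000
00011000
00111100
0010>100
00000000
00000000
00000000
gen 16: 00000000
00000000
00000000
00011000
0011^100
00100100
00000000
00000000
00000000
gen 17: 00000000
00000000
00000000
00011000
001<0100
00100100
00000000
00000000
00000000
gen 18: 00000000
00000000
00000000
00011000
00100100
001v0100
00000000
00000000
00000000
gen 19: 00000000
00000000
00000000
00011000
00100100
00<10100
00000000
00000000
00000000
gen 20: 00000000
00000000
00000000
00011000
00100100
00010100
00v00000
00000000
00000000
gen 21: 00000000
00000000
00000000
00011000
00100100
00010100
0<100000
00000000
00000000
gen 22: 00000000
00000000
00000000
00011000
00100100
0^010100
01100000
00000000
00000000
gen 23: 00000000
00000000
00000000
00011000
00100100
01>10100
01100000
00000000
00000000
gen 24: 00000000
00000000
00000000
00011000
00100100
01110100
01v00000
00000000
00000000

1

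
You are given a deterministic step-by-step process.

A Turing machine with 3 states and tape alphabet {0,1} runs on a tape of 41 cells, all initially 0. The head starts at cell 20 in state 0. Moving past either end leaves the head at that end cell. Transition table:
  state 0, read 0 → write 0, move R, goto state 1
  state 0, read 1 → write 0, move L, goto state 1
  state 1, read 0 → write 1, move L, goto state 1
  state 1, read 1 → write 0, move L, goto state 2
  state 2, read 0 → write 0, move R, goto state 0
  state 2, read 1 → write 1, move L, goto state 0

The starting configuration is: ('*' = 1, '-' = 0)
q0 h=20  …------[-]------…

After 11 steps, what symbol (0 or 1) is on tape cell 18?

t=0: q0 h=20  …------[-]------…
t=1: q1 h=21  …------[-]------…
t=2: q1 h=20  …------[-]*-----…
t=3: q1 h=19  …------[-]**----…
t=4: q1 h=18  …------[-]***---…
t=5: q1 h=17  …------[-]****--…
t=6: q1 h=16  …------[-]*****-…
t=7: q1 h=15  …------[-]******…
t=8: q1 h=14  …------[-]******…
t=9: q1 h=13  …------[-]******…
t=10: q1 h=12  …------[-]******…
t=11: q1 h=11  …------[-]******…

1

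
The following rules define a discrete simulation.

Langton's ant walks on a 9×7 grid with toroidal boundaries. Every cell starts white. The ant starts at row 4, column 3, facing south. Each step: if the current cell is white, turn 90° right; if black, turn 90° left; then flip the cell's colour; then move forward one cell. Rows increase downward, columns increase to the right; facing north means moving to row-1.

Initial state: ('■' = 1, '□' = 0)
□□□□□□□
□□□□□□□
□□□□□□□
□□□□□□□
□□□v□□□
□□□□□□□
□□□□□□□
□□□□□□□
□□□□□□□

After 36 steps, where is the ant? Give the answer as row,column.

t=0: □□□□□□□
□□□□□□□
□□□□□□□
□□□□□□□
□□□v□□□
□□□□□□□
□□□□□□□
□□□□□□□
□□□□□□□
t=1: □□□□□□□
□□□□□□□
□□□□□□□
□□□□□□□
□□<■□□□
□□□□□□□
□□□□□□□
□□□□□□□
□□□□□□□
t=2: □□□□□□□
□□□□□□□
□□□□□□□
□□^□□□□
□□■■□□□
□□□□□□□
□□□□□□□
□□□□□□□
□□□□□□□
t=3: □□□□□□□
□□□□□□□
□□□□□□□
□□■>□□□
□□■■□□□
□□□□□□□
□□□□□□□
□□□□□□□
□□□□□□□
t=4: □□□□□□□
□□□□□□□
□□□□□□□
□□■■□□□
□□■v□□□
□□□□□□□
□□□□□□□
□□□□□□□
□□□□□□□
t=5: □□□□□□□
□□□□□□□
□□□□□□□
□□■■□□□
□□■□>□□
□□□□□□□
□□□□□□□
□□□□□□□
□□□□□□□
t=6: □□□□□□□
□□□□□□□
□□□□□□□
□□■■□□□
□□■□■□□
□□□□v□□
□□□□□□□
□□□□□□□
□□□□□□□
t=7: □□□□□□□
□□□□□□□
□□□□□□□
□□■■□□□
□□■□■□□
□□□<■□□
□□□□□□□
□□□□□□□
□□□□□□□
t=8: □□□□□□□
□□□□□□□
□□□□□□□
□□■■□□□
□□■^■□□
□□□■■□□
□□□□□□□
□□□□□□□
□□□□□□□
t=9: □□□□□□□
□□□□□□□
□□□□□□□
□□■■□□□
□□■■>□□
□□□■■□□
□□□□□□□
□□□□□□□
□□□□□□□
t=10: □□□□□□□
□□□□□□□
□□□□□□□
□□■■^□□
□□■■□□□
□□□■■□□
□□□□□□□
□□□□□□□
□□□□□□□
t=11: □□□□□□□
□□□□□□□
□□□□□□□
□□■■■>□
□□■■□□□
□□□■■□□
□□□□□□□
□□□□□□□
□□□□□□□
t=12: □□□□□□□
□□□□□□□
□□□□□□□
□□■■■■□
□□■■□v□
□□□■■□□
□□□□□□□
□□□□□□□
□□□□□□□
t=13: □□□□□□□
□□□□□□□
□□□□□□□
□□■■■■□
□□■■<■□
□□□■■□□
□□□□□□□
□□□□□□□
□□□□□□□
t=14: □□□□□□□
□□□□□□□
□□□□□□□
□□■■^■□
□□■■■■□
□□□■■□□
□□□□□□□
□□□□□□□
□□□□□□□
t=15: □□□□□□□
□□□□□□□
□□□□□□□
□□■<□■□
□□■■■■□
□□□■■□□
□□□□□□□
□□□□□□□
□□□□□□□
t=16: □□□□□□□
□□□□□□□
□□□□□□□
□□■□□■□
□□■v■■□
□□□■■□□
□□□□□□□
□□□□□□□
□□□□□□□
t=17: □□□□□□□
□□□□□□□
□□□□□□□
□□■□□■□
□□■□>■□
□□□■■□□
□□□□□□□
□□□□□□□
□□□□□□□
t=18: □□□□□□□
□□□□□□□
□□□□□□□
□□■□^■□
□□■□□■□
□□□■■□□
□□□□□□□
□□□□□□□
□□□□□□□
t=19: □□□□□□□
□□□□□□□
□□□□□□□
□□■□■>□
□□■□□■□
□□□■■□□
□□□□□□□
□□□□□□□
□□□□□□□
t=20: □□□□□□□
□□□□□□□
□□□□□^□
□□■□■□□
□□■□□■□
□□□■■□□
□□□□□□□
□□□□□□□
□□□□□□□
t=21: □□□□□□□
□□□□□□□
□□□□□■>
□□■□■□□
□□■□□■□
□□□■■□□
□□□□□□□
□□□□□□□
□□□□□□□
t=22: □□□□□□□
□□□□□□□
□□□□□■■
□□■□■□v
□□■□□■□
□□□■■□□
□□□□□□□
□□□□□□□
□□□□□□□
t=23: □□□□□□□
□□□□□□□
□□□□□■■
□□■□■<■
□□■□□■□
□□□■■□□
□□□□□□□
□□□□□□□
□□□□□□□
t=24: □□□□□□□
□□□□□□□
□□□□□^■
□□■□■■■
□□■□□■□
□□□■■□□
□□□□□□□
□□□□□□□
□□□□□□□
t=25: □□□□□□□
□□□□□□□
□□□□<□■
□□■□■■■
□□■□□■□
□□□■■□□
□□□□□□□
□□□□□□□
□□□□□□□
t=26: □□□□□□□
□□□□^□□
□□□□■□■
□□■□■■■
□□■□□■□
□□□■■□□
□□□□□□□
□□□□□□□
□□□□□□□
t=27: □□□□□□□
□□□□■>□
□□□□■□■
□□■□■■■
□□■□□■□
□□□■■□□
□□□□□□□
□□□□□□□
□□□□□□□
t=28: □□□□□□□
□□□□■■□
□□□□■v■
□□■□■■■
□□■□□■□
□□□■■□□
□□□□□□□
□□□□□□□
□□□□□□□
t=29: □□□□□□□
□□□□■■□
□□□□<■■
□□■□■■■
□□■□□■□
□□□■■□□
□□□□□□□
□□□□□□□
□□□□□□□
t=30: □□□□□□□
□□□□■■□
□□□□□■■
□□■□v■■
□□■□□■□
□□□■■□□
□□□□□□□
□□□□□□□
□□□□□□□
t=31: □□□□□□□
□□□□■■□
□□□□□■■
□□■□□>■
□□■□□■□
□□□■■□□
□□□□□□□
□□□□□□□
□□□□□□□
t=32: □□□□□□□
□□□□■■□
□□□□□^■
□□■□□□■
□□■□□■□
□□□■■□□
□□□□□□□
□□□□□□□
□□□□□□□
t=33: □□□□□□□
□□□□■■□
□□□□<□■
□□■□□□■
□□■□□■□
□□□■■□□
□□□□□□□
□□□□□□□
□□□□□□□
t=34: □□□□□□□
□□□□^■□
□□□□■□■
□□■□□□■
□□■□□■□
□□□■■□□
□□□□□□□
□□□□□□□
□□□□□□□
t=35: □□□□□□□
□□□<□■□
□□□□■□■
□□■□□□■
□□■□□■□
□□□■■□□
□□□□□□□
□□□□□□□
□□□□□□□
t=36: □□□^□□□
□□□■□■□
□□□□■□■
□□■□□□■
□□■□□■□
□□□■■□□
□□□□□□□
□□□□□□□
□□□□□□□

0,3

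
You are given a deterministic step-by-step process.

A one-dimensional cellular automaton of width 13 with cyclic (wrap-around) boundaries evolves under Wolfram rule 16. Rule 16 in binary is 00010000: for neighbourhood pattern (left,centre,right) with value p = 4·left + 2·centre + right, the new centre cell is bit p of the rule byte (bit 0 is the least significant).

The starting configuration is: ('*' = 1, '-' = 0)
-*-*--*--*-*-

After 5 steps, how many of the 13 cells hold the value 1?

3

k=0  -*-*--*--*-*-
k=1  ----*--*----*
k=2  *----*--*----
k=3  -*----*--*---
k=4  --*----*--*--
k=5  ---*----*--*-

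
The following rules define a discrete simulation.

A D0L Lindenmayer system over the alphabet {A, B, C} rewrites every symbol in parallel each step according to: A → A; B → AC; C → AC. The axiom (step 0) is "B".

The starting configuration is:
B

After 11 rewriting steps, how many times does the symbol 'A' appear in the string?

11

k=0  B
k=1  AC
k=2  AAC
k=3  AAAC
k=4  AAAAC
k=5  AAAAAC
k=6  AAAAAAC
k=7  AAAAAAAC
k=8  AAAAAAAAC
k=9  AAAAAAAAAC
k=10  AAAAAAAAAAC
k=11  AAAAAAAAAAAC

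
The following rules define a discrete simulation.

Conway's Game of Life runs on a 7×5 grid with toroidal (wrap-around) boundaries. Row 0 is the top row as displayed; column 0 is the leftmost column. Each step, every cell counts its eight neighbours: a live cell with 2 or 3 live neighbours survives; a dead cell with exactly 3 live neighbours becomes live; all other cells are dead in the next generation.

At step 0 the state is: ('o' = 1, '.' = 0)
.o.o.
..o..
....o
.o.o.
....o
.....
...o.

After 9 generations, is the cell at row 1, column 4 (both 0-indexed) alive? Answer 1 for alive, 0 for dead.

0

k=0  .o.o.
..o..
....o
.o.o.
....o
.....
...o.
k=1  ...o.
..oo.
..oo.
o..oo
.....
.....
..o..
k=2  ...o.
....o
.o...
..ooo
....o
.....
.....
k=3  .....
.....
o.o.o
o.ooo
....o
.....
.....
k=4  .....
.....
o.o..
..o..
o...o
.....
.....
k=5  .....
.....
.o...
o..oo
.....
.....
.....
k=6  .....
.....
o...o
o...o
....o
.....
.....
k=7  .....
.....
o...o
...o.
o...o
.....
.....
k=8  .....
.....
....o
...o.
....o
.....
.....
k=9  .....
.....
.....
...oo
.....
.....
.....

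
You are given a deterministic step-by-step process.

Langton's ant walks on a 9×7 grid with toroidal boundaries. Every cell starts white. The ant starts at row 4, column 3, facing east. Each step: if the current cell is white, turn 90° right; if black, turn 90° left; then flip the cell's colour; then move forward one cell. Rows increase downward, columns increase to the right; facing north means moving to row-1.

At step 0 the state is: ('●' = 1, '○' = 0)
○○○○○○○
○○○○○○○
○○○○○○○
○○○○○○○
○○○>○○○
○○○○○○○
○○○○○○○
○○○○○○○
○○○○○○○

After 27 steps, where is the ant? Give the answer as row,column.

2,0

0) ○○○○○○○
○○○○○○○
○○○○○○○
○○○○○○○
○○○>○○○
○○○○○○○
○○○○○○○
○○○○○○○
○○○○○○○
1) ○○○○○○○
○○○○○○○
○○○○○○○
○○○○○○○
○○○●○○○
○○○v○○○
○○○○○○○
○○○○○○○
○○○○○○○
2) ○○○○○○○
○○○○○○○
○○○○○○○
○○○○○○○
○○○●○○○
○○<●○○○
○○○○○○○
○○○○○○○
○○○○○○○
3) ○○○○○○○
○○○○○○○
○○○○○○○
○○○○○○○
○○^●○○○
○○●●○○○
○○○○○○○
○○○○○○○
○○○○○○○
4) ○○○○○○○
○○○○○○○
○○○○○○○
○○○○○○○
○○●>○○○
○○●●○○○
○○○○○○○
○○○○○○○
○○○○○○○
5) ○○○○○○○
○○○○○○○
○○○○○○○
○○○^○○○
○○●○○○○
○○●●○○○
○○○○○○○
○○○○○○○
○○○○○○○
6) ○○○○○○○
○○○○○○○
○○○○○○○
○○○●>○○
○○●○○○○
○○●●○○○
○○○○○○○
○○○○○○○
○○○○○○○
7) ○○○○○○○
○○○○○○○
○○○○○○○
○○○●●○○
○○●○v○○
○○●●○○○
○○○○○○○
○○○○○○○
○○○○○○○
8) ○○○○○○○
○○○○○○○
○○○○○○○
○○○●●○○
○○●<●○○
○○●●○○○
○○○○○○○
○○○○○○○
○○○○○○○
9) ○○○○○○○
○○○○○○○
○○○○○○○
○○○^●○○
○○●●●○○
○○●●○○○
○○○○○○○
○○○○○○○
○○○○○○○
10) ○○○○○○○
○○○○○○○
○○○○○○○
○○<○●○○
○○●●●○○
○○●●○○○
○○○○○○○
○○○○○○○
○○○○○○○
11) ○○○○○○○
○○○○○○○
○○^○○○○
○○●○●○○
○○●●●○○
○○●●○○○
○○○○○○○
○○○○○○○
○○○○○○○
12) ○○○○○○○
○○○○○○○
○○●>○○○
○○●○●○○
○○●●●○○
○○●●○○○
○○○○○○○
○○○○○○○
○○○○○○○
13) ○○○○○○○
○○○○○○○
○○●●○○○
○○●v●○○
○○●●●○○
○○●●○○○
○○○○○○○
○○○○○○○
○○○○○○○
14) ○○○○○○○
○○○○○○○
○○●●○○○
○○<●●○○
○○●●●○○
○○●●○○○
○○○○○○○
○○○○○○○
○○○○○○○
15) ○○○○○○○
○○○○○○○
○○●●○○○
○○○●●○○
○○v●●○○
○○●●○○○
○○○○○○○
○○○○○○○
○○○○○○○
16) ○○○○○○○
○○○○○○○
○○●●○○○
○○○●●○○
○○○>●○○
○○●●○○○
○○○○○○○
○○○○○○○
○○○○○○○
17) ○○○○○○○
○○○○○○○
○○●●○○○
○○○^●○○
○○○○●○○
○○●●○○○
○○○○○○○
○○○○○○○
○○○○○○○
18) ○○○○○○○
○○○○○○○
○○●●○○○
○○<○●○○
○○○○●○○
○○●●○○○
○○○○○○○
○○○○○○○
○○○○○○○
19) ○○○○○○○
○○○○○○○
○○^●○○○
○○●○●○○
○○○○●○○
○○●●○○○
○○○○○○○
○○○○○○○
○○○○○○○
20) ○○○○○○○
○○○○○○○
○<○●○○○
○○●○●○○
○○○○●○○
○○●●○○○
○○○○○○○
○○○○○○○
○○○○○○○
21) ○○○○○○○
○^○○○○○
○●○●○○○
○○●○●○○
○○○○●○○
○○●●○○○
○○○○○○○
○○○○○○○
○○○○○○○
22) ○○○○○○○
○●>○○○○
○●○●○○○
○○●○●○○
○○○○●○○
○○●●○○○
○○○○○○○
○○○○○○○
○○○○○○○
23) ○○○○○○○
○●●○○○○
○●v●○○○
○○●○●○○
○○○○●○○
○○●●○○○
○○○○○○○
○○○○○○○
○○○○○○○
24) ○○○○○○○
○●●○○○○
○<●●○○○
○○●○●○○
○○○○●○○
○○●●○○○
○○○○○○○
○○○○○○○
○○○○○○○
25) ○○○○○○○
○●●○○○○
○○●●○○○
○v●○●○○
○○○○●○○
○○●●○○○
○○○○○○○
○○○○○○○
○○○○○○○
26) ○○○○○○○
○●●○○○○
○○●●○○○
<●●○●○○
○○○○●○○
○○●●○○○
○○○○○○○
○○○○○○○
○○○○○○○
27) ○○○○○○○
○●●○○○○
^○●●○○○
●●●○●○○
○○○○●○○
○○●●○○○
○○○○○○○
○○○○○○○
○○○○○○○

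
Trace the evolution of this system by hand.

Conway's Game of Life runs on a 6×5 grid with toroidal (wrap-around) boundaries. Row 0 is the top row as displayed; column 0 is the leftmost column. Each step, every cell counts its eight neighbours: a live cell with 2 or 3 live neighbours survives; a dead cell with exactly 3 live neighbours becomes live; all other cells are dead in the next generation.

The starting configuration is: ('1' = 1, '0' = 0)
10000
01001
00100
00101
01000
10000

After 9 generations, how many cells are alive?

[0] 10000
01001
00100
00101
01000
10000
[1] 11001
11000
11100
01110
11000
11000
[2] 00101
00000
00011
00011
00001
00100
[3] 00010
00001
00011
10000
00001
00000
[4] 00000
00001
10011
10010
00000
00000
[5] 00000
10011
10010
10010
00000
00000
[6] 00001
10010
11110
00000
00000
00000
[7] 00001
10010
11110
01100
00000
00000
[8] 00001
10010
10010
10010
00000
00000
[9] 00001
10010
11110
00000
00000
00000

7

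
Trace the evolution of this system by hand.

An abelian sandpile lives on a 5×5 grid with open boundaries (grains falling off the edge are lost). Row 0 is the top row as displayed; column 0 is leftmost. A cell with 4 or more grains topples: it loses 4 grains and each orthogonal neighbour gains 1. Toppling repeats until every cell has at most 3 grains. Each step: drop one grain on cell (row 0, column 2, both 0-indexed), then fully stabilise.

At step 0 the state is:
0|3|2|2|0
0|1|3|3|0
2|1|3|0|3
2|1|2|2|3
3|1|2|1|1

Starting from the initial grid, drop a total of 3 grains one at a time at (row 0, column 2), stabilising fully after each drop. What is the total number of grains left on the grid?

0) 0|3|2|2|0
0|1|3|3|0
2|1|3|0|3
2|1|2|2|3
3|1|2|1|1
1) 0|3|3|2|0
0|1|3|3|0
2|1|3|0|3
2|1|2|2|3
3|1|2|1|1
2) 1|0|3|0|1
0|3|2|1|1
2|2|0|2|3
2|1|3|2|3
3|1|2|1|1
3) 1|1|0|1|1
0|3|3|1|1
2|2|0|2|3
2|1|3|2|3
3|1|2|1|1

40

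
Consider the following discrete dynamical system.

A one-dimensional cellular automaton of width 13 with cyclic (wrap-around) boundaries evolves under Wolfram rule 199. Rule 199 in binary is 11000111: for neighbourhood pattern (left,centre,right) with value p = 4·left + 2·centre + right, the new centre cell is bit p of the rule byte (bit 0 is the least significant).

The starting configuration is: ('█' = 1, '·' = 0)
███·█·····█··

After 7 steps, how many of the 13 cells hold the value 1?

gen 0: ███·█·····█··
gen 1: ·██·█·█████·█
gen 2: ··█·█··████·█
gen 3: ·██·█·█·███·█
gen 4: ··█·█·█··██·█
gen 5: ·██·█·█·█·█·█
gen 6: ··█·█·█·█·█·█
gen 7: ·██·█·█·█·█·█

7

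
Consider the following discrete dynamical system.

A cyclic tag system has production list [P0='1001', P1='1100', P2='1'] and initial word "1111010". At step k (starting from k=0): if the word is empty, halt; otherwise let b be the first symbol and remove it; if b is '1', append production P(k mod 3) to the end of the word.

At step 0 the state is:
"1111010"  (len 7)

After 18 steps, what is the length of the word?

k=0  "1111010"  (len 7)
k=1  "1110101001"  (len 10)
k=2  "1101010011100"  (len 13)
k=3  "1010100111001"  (len 13)
k=4  "0101001110011001"  (len 16)
k=5  "101001110011001"  (len 15)
k=6  "010011100110011"  (len 15)
k=7  "10011100110011"  (len 14)
k=8  "00111001100111100"  (len 17)
k=9  "0111001100111100"  (len 16)
k=10  "111001100111100"  (len 15)
k=11  "110011001111001100"  (len 18)
k=12  "100110011110011001"  (len 18)
k=13  "001100111100110011001"  (len 21)
k=14  "01100111100110011001"  (len 20)
k=15  "1100111100110011001"  (len 19)
k=16  "1001111001100110011001"  (len 22)
k=17  "0011110011001100110011100"  (len 25)
k=18  "011110011001100110011100"  (len 24)

24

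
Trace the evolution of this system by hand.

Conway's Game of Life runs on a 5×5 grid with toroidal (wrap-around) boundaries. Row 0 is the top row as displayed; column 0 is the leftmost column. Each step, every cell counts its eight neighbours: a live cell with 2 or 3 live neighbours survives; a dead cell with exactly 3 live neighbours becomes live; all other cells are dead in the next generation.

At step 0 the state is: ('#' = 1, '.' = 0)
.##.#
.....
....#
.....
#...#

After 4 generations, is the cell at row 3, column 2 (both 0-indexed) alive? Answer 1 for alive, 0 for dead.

[0] .##.#
.....
....#
.....
#...#
[1] .#.##
#..#.
.....
#...#
##.##
[2] .#...
#.##.
#....
.#.#.
.#...
[3] ##...
#.#.#
#..#.
###..
##...
[4] ..#..
..##.
...#.
..#..
....#

1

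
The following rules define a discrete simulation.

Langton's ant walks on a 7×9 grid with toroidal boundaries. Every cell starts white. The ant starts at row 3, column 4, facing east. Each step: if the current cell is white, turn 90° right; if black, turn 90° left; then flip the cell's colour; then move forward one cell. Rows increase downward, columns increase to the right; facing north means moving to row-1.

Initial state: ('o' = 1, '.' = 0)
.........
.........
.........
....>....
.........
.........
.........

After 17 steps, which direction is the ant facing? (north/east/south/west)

[0] .........
.........
.........
....>....
.........
.........
.........
[1] .........
.........
.........
....o....
....v....
.........
.........
[2] .........
.........
.........
....o....
...<o....
.........
.........
[3] .........
.........
.........
...^o....
...oo....
.........
.........
[4] .........
.........
.........
...o>....
...oo....
.........
.........
[5] .........
.........
....^....
...o.....
...oo....
.........
.........
[6] .........
.........
....o>...
...o.....
...oo....
.........
.........
[7] .........
.........
....oo...
...o.v...
...oo....
.........
.........
[8] .........
.........
....oo...
...o<o...
...oo....
.........
.........
[9] .........
.........
....^o...
...ooo...
...oo....
.........
.........
[10] .........
.........
...<.o...
...ooo...
...oo....
.........
.........
[11] .........
...^.....
...o.o...
...ooo...
...oo....
.........
.........
[12] .........
...o>....
...o.o...
...ooo...
...oo....
.........
.........
[13] .........
...oo....
...ovo...
...ooo...
...oo....
.........
.........
[14] .........
...oo....
...<oo...
...ooo...
...oo....
.........
.........
[15] .........
...oo....
....oo...
...voo...
...oo....
.........
.........
[16] .........
...oo....
....oo...
....>o...
...oo....
.........
.........
[17] .........
...oo....
....^o...
.....o...
...oo....
.........
.........

north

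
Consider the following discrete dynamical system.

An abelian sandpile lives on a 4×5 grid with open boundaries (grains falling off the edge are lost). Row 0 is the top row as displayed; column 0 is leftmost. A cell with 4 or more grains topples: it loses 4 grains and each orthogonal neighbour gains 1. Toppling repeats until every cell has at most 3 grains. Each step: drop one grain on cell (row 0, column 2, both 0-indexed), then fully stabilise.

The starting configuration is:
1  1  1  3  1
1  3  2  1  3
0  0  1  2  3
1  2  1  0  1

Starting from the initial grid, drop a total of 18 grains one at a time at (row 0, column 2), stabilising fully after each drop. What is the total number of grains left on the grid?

32

k=0  1  1  1  3  1
1  3  2  1  3
0  0  1  2  3
1  2  1  0  1
k=1  1  1  2  3  1
1  3  2  1  3
0  0  1  2  3
1  2  1  0  1
k=2  1  1  3  3  1
1  3  2  1  3
0  0  1  2  3
1  2  1  0  1
k=3  1  2  1  0  2
1  3  3  2  3
0  0  1  2  3
1  2  1  0  1
k=4  1  2  2  0  2
1  3  3  2  3
0  0  1  2  3
1  2  1  0  1
k=5  1  2  3  0  2
1  3  3  2  3
0  0  1  2  3
1  2  1  0  1
k=6  2  0  2  1  2
2  1  1  3  3
0  1  2  2  3
1  2  1  0  1
k=7  2  0  3  1  2
2  1  1  3  3
0  1  2  2  3
1  2  1  0  1
k=8  2  1  0  2  2
2  1  2  3  3
0  1  2  2  3
1  2  1  0  1
k=9  2  1  1  2  2
2  1  2  3  3
0  1  2  2  3
1  2  1  0  1
k=10  2  1  2  2  2
2  1  2  3  3
0  1  2  2  3
1  2  1  0  1
k=11  2  1  3  2  2
2  1  2  3  3
0  1  2  2  3
1  2  1  0  1
k=12  2  2  0  3  2
2  1  3  3  3
0  1  2  2  3
1  2  1  0  1
k=13  2  2  1  3  2
2  1  3  3  3
0  1  2  2  3
1  2  1  0  1
k=14  2  2  2  3  2
2  1  3  3  3
0  1  2  2  3
1  2  1  0  1
k=15  2  2  3  3  2
2  1  3  3  3
0  1  2  2  3
1  2  1  0  1
k=16  2  3  2  2  0
2  2  2  3  2
0  2  0  1  1
1  2  2  1  2
k=17  2  3  3  2  0
2  2  2  3  2
0  2  0  1  1
1  2  2  1  2
k=18  3  0  1  3  0
2  3  3  3  2
0  2  0  1  1
1  2  2  1  2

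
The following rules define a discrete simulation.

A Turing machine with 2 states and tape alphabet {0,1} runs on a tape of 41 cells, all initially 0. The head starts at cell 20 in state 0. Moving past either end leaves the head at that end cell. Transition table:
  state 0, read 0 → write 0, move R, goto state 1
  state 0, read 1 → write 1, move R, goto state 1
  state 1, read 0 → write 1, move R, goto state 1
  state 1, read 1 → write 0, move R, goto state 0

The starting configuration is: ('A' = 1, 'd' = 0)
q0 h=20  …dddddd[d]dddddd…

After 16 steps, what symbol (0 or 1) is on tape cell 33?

[0] q0 h=20  …dddddd[d]dddddd…
[1] q1 h=21  …dddddd[d]dddddd…
[2] q1 h=22  …dddddA[d]dddddd…
[3] q1 h=23  …ddddAA[d]dddddd…
[4] q1 h=24  …dddAAA[d]dddddd…
[5] q1 h=25  …ddAAAA[d]dddddd…
[6] q1 h=26  …dAAAAA[d]dddddd…
[7] q1 h=27  …AAAAAA[d]dddddd…
[8] q1 h=28  …AAAAAA[d]dddddd…
[9] q1 h=29  …AAAAAA[d]dddddd…
[10] q1 h=30  …AAAAAA[d]dddddd…
[11] q1 h=31  …AAAAAA[d]dddddd…
[12] q1 h=32  …AAAAAA[d]dddddd…
[13] q1 h=33  …AAAAAA[d]dddddd…
[14] q1 h=34  …AAAAAA[d]dddddd|
[15] q1 h=35  …AAAAAA[d]ddddd|
[16] q1 h=36  …AAAAAA[d]dddd|

1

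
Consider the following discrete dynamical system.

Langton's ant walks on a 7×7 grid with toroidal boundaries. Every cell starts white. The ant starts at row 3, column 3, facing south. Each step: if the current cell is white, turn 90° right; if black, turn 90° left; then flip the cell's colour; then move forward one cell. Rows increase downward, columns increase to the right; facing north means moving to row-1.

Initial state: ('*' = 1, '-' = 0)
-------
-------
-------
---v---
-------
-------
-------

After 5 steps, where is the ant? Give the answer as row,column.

step 0: -------
-------
-------
---v---
-------
-------
-------
step 1: -------
-------
-------
--<*---
-------
-------
-------
step 2: -------
-------
--^----
--**---
-------
-------
-------
step 3: -------
-------
--*>---
--**---
-------
-------
-------
step 4: -------
-------
--**---
--*v---
-------
-------
-------
step 5: -------
-------
--**---
--*->--
-------
-------
-------

3,4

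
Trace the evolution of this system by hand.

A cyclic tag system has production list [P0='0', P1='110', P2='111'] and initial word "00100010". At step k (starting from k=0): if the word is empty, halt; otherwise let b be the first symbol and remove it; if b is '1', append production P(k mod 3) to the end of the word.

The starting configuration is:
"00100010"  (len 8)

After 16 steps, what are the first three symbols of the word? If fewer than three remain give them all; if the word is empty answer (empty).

step 0: "00100010"  (len 8)
step 1: "0100010"  (len 7)
step 2: "100010"  (len 6)
step 3: "00010111"  (len 8)
step 4: "0010111"  (len 7)
step 5: "010111"  (len 6)
step 6: "10111"  (len 5)
step 7: "01110"  (len 5)
step 8: "1110"  (len 4)
step 9: "110111"  (len 6)
step 10: "101110"  (len 6)
step 11: "01110110"  (len 8)
step 12: "1110110"  (len 7)
step 13: "1101100"  (len 7)
step 14: "101100110"  (len 9)
step 15: "01100110111"  (len 11)
step 16: "1100110111"  (len 10)

110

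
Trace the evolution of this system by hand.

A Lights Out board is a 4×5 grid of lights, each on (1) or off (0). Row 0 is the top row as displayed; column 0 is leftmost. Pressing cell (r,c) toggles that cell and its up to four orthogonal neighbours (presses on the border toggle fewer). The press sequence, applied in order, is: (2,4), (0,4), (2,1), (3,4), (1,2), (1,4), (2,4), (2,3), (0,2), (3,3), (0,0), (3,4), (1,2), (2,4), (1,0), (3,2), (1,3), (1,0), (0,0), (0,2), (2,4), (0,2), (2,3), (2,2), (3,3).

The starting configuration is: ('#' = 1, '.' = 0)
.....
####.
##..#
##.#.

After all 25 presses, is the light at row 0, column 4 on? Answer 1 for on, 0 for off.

0

gen 0: .....
####.
##..#
##.#.
gen 1: .....
#####
##.#.
##.##
gen 2: ...##
####.
##.#.
##.##
gen 3: ...##
#.##.
..##.
#..##
gen 4: ...##
#.##.
..###
#....
gen 5: ..###
##...
...##
#....
gen 6: ..##.
##.##
...#.
#....
gen 7: ..##.
##.#.
....#
#...#
gen 8: ..##.
##...
..##.
#..##
gen 9: .#...
###..
..##.
#..##
gen 10: .#...
###..
..#..
#.#..
gen 11: #....
.##..
..#..
#.#..
gen 12: #....
.##..
..#.#
#.###
gen 13: #.#..
...#.
....#
#.###
gen 14: #.#..
...##
...#.
#.##.
gen 15: ..#..
##.##
#..#.
#.##.
gen 16: ..#..
##.##
#.##.
##...
gen 17: ..##.
###..
#.#..
##...
gen 18: #.##.
..#..
..#..
##...
gen 19: .###.
#.#..
..#..
##...
gen 20: .....
#....
..#..
##...
gen 21: .....
#...#
..###
##..#
gen 22: .###.
#.#.#
..###
##..#
gen 23: .###.
#.###
.....
##.##
gen 24: .###.
#..##
.###.
#####
gen 25: .###.
#..##
.##..
##...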